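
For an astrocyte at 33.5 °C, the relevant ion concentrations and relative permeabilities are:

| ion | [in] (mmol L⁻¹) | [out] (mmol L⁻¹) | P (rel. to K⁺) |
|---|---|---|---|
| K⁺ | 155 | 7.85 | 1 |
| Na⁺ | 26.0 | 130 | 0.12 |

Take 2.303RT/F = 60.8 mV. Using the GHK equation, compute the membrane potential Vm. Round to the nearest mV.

Vm = 60.8 · log₁₀[(Σ P·[cation]ₒ + Σ P·[anion]ᵢ) / (Σ P·[cation]ᵢ + Σ P·[anion]ₒ)]
Numerator = 1×7.85 + 0.12×130 = 23.45
Denominator = 1×155 + 0.12×26.0 = 158.1
Vm = 60.8 · log₁₀(0.14831) = 60.8 × (-0.8288) = -50.39 mV

-50 mV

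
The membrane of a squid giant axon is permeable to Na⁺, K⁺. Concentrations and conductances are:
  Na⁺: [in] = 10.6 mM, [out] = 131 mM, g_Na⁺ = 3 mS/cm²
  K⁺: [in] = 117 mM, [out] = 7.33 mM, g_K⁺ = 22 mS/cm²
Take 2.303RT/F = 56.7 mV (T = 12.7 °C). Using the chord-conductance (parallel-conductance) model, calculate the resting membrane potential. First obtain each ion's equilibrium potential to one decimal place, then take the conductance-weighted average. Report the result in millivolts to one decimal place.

-52.6 mV

E_Na⁺ = (56.7/1)·log₁₀(131/10.6) = 61.9 mV
E_K⁺ = (56.7/1)·log₁₀(7.33/117) = -68.2 mV
Vm = (Σ gᵢEᵢ)/(Σ gᵢ) = (3·61.9 + 22·-68.2) / (3 + 22)
= -1314.70 / 25 = -52.59 mV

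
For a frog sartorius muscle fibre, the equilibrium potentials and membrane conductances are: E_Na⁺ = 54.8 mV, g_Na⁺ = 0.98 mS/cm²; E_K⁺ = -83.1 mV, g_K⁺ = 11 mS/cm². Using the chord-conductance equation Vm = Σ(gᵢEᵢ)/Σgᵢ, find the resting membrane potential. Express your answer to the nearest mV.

Σ gᵢEᵢ = 0.98·(54.8) + 11·(-83.1) = -860.40
Σ gᵢ = 0.98 + 11 = 11.98
Vm = -860.40 / 11.98 = -71.82 mV

-72 mV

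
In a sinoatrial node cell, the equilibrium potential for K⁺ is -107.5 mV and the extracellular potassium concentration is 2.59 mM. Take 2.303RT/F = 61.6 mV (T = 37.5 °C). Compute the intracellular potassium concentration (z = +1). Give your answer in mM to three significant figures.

Nernst: E = (61.6/1) · log₁₀([out]/[in]), so log₁₀([out]/[in]) = -107.5 × 1 / 61.6 = -1.7451.
[out]/[in] = 10^(-1.7451) = 0.01798.
[in] = 2.59 / 0.01798 = 144 mM.

144 mM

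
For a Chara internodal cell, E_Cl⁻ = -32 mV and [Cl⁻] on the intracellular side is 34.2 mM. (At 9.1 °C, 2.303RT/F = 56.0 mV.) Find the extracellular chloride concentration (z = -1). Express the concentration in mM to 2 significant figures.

130 mM

Nernst: E = (56.0/-1) · log₁₀([out]/[in]), so log₁₀([out]/[in]) = -32.0 × -1 / 56.0 = 0.5714.
[out]/[in] = 10^(0.5714) = 3.728.
[out] = 3.728 × 34.2 = 127.5 mM.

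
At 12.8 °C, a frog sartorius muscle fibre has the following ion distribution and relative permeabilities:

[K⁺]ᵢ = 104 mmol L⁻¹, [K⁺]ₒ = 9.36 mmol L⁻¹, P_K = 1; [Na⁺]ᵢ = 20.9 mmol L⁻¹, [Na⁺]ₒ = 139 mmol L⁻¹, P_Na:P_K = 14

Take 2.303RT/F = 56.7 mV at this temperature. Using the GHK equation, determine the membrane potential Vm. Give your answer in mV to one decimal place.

Vm = 56.7 · log₁₀[(Σ P·[cation]ₒ + Σ P·[anion]ᵢ) / (Σ P·[cation]ᵢ + Σ P·[anion]ₒ)]
Numerator = 1×9.36 + 14×139 = 1955
Denominator = 1×104 + 14×20.9 = 396.6
Vm = 56.7 · log₁₀(4.9303) = 56.7 × (0.6929) = 39.29 mV

39.3 mV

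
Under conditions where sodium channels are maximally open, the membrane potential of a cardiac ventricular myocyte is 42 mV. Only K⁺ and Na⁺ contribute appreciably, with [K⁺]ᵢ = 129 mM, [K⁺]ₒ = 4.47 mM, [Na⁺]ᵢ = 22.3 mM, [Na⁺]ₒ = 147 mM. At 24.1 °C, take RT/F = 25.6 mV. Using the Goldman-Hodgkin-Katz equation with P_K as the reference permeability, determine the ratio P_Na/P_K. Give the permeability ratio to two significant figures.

Let α = P_Na/P_K. GHK: Vm = 25.6·ln[(Kₒ + α·Naₒ)/(Kᵢ + α·Naᵢ)].
e^(Vm/25.6) = e^(42.0/25.6) = 5.1584
So 5.1584·(Kᵢ + α·Naᵢ) = Kₒ + α·Naₒ → α = (5.1584·129.0 − 4.47) / (147.0 − 5.1584·22.3)
α = (665.4 − 4.47) / (147.0 − 115) = 661/31.97 = 20.68

21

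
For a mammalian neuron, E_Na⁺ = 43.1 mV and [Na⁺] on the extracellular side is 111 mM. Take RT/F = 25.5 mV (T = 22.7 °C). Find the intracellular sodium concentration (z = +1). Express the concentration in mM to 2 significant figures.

20 mM

Nernst: E = (25.5/1) · ln([out]/[in]), so ln([out]/[in]) = 43.1 × 1 / 25.5 = 1.6902.
[out]/[in] = e^(1.6902) = 5.421.
[in] = 111 / 5.421 = 20.48 mM.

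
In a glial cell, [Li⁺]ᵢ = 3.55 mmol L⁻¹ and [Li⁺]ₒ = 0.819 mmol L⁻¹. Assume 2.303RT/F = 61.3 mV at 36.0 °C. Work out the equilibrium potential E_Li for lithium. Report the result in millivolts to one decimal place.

E = (61.3/z) · log₁₀([Li⁺]_out/[Li⁺]_in) with z = +1.
= (61.3/1) · log₁₀(0.819/3.55) = 61.30 · log₁₀(0.2307)
= 61.30 · (-0.6369) = -39.04 mV

-39.0 mV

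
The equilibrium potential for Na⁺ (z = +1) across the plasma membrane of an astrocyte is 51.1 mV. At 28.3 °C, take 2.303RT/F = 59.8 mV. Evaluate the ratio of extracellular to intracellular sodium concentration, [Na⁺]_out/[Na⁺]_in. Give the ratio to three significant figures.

7.15

log₁₀([out]/[in]) = E·z/(59.8) = 51.1 × 1 / 59.8 = 0.8545
[out]/[in] = 10^(0.8545) = 7.153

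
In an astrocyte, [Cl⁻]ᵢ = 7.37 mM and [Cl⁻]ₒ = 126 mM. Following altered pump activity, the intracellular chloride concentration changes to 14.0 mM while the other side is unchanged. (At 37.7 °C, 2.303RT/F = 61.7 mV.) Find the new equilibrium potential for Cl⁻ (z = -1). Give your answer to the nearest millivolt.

-59 mV

After the shift: [Cl⁻]_out = 126, [Cl⁻]_in = 14.0 mM.
E_new = (61.7/-1)·log₁₀(126/14.0) = -61.70 · (0.9542) = -58.88 mV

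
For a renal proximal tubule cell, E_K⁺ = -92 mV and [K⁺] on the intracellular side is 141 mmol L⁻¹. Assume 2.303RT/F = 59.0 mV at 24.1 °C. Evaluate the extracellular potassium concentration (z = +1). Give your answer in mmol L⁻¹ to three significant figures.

3.89 mmol L⁻¹

Nernst: E = (59.0/1) · log₁₀([out]/[in]), so log₁₀([out]/[in]) = -92.0 × 1 / 59.0 = -1.5593.
[out]/[in] = 10^(-1.5593) = 0.02759.
[out] = 0.02759 × 141 = 3.89 mmol L⁻¹.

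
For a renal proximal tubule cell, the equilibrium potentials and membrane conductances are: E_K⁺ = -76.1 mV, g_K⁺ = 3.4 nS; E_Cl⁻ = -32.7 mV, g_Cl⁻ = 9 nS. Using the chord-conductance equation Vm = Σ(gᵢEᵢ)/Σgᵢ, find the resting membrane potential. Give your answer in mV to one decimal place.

Σ gᵢEᵢ = 3.4·(-76.1) + 9·(-32.7) = -553.04
Σ gᵢ = 3.4 + 9 = 12.4
Vm = -553.04 / 12.4 = -44.60 mV

-44.6 mV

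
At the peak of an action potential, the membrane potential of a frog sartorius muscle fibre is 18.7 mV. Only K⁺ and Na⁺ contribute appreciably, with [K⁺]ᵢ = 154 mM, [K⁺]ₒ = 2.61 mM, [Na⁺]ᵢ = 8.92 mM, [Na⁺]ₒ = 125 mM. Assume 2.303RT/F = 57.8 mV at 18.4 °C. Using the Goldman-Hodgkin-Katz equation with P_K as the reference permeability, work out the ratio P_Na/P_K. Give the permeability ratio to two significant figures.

3.0

Let α = P_Na/P_K. GHK: Vm = 57.8·log₁₀[(Kₒ + α·Naₒ)/(Kᵢ + α·Naᵢ)].
10^(Vm/57.8) = 10^(18.7/57.8) = 2.1063
So 2.1063·(Kᵢ + α·Naᵢ) = Kₒ + α·Naₒ → α = (2.1063·154.0 − 2.61) / (125.0 − 2.1063·8.92)
α = (324.4 − 2.61) / (125.0 − 18.79) = 321.8/106.2 = 3.029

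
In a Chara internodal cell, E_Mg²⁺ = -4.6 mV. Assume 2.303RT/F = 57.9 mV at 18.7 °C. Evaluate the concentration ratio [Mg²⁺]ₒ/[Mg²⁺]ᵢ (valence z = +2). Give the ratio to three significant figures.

0.694

log₁₀([out]/[in]) = E·z/(57.9) = -4.6 × 2 / 57.9 = -0.1589
[out]/[in] = 10^(-0.1589) = 0.6936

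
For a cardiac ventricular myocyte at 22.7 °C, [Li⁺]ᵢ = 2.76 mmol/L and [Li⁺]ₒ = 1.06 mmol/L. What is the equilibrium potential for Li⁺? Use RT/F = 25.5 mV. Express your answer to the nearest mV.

-24 mV

E = (25.5/z) · ln([Li⁺]_out/[Li⁺]_in) with z = +1.
= (25.5/1) · ln(1.06/2.76) = 25.50 · ln(0.3841)
= 25.50 · (-0.9570) = -24.40 mV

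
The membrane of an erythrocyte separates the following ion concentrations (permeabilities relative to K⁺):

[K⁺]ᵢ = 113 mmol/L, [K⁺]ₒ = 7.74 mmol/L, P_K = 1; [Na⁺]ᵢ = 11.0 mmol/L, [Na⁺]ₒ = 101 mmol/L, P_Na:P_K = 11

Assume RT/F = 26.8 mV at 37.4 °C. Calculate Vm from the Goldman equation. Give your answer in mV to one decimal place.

41.9 mV

Vm = 26.8 · ln[(Σ P·[cation]ₒ + Σ P·[anion]ᵢ) / (Σ P·[cation]ᵢ + Σ P·[anion]ₒ)]
Numerator = 1×7.74 + 11×101 = 1119
Denominator = 1×113 + 11×11.0 = 234
Vm = 26.8 · ln(4.7809) = 26.8 × (1.5646) = 41.93 mV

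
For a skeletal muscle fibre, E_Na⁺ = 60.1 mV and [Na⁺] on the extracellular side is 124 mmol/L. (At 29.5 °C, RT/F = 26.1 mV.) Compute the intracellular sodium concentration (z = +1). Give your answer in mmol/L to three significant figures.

12.4 mmol/L

Nernst: E = (26.1/1) · ln([out]/[in]), so ln([out]/[in]) = 60.1 × 1 / 26.1 = 2.3027.
[out]/[in] = e^(2.3027) = 10.
[in] = 124 / 10 = 12.4 mmol/L.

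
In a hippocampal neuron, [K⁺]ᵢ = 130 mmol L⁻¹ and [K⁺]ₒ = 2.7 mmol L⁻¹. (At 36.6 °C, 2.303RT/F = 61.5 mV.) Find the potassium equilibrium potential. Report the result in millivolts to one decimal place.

E = (61.5/z) · log₁₀([K⁺]_out/[K⁺]_in) with z = +1.
= (61.5/1) · log₁₀(2.7/130) = 61.50 · log₁₀(0.02077)
= 61.50 · (-1.6826) = -103.48 mV

-103.5 mV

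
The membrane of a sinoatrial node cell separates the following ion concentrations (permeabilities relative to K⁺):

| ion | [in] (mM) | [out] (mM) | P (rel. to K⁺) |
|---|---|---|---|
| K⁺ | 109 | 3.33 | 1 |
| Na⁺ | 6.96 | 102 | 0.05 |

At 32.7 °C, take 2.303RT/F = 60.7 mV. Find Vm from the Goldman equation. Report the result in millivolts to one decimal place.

Vm = 60.7 · log₁₀[(Σ P·[cation]ₒ + Σ P·[anion]ᵢ) / (Σ P·[cation]ᵢ + Σ P·[anion]ₒ)]
Numerator = 1×3.33 + 0.05×102 = 8.43
Denominator = 1×109 + 0.05×6.96 = 109.3
Vm = 60.7 · log₁₀(0.077093) = 60.7 × (-1.1130) = -67.56 mV

-67.6 mV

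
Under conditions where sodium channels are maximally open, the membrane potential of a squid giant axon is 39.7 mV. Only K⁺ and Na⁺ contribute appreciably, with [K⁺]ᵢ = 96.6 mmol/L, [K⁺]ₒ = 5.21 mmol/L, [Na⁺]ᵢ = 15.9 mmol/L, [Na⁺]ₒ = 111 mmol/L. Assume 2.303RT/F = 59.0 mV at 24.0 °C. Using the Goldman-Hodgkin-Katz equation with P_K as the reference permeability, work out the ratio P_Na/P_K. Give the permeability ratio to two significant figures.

12

Let α = P_Na/P_K. GHK: Vm = 59.0·log₁₀[(Kₒ + α·Naₒ)/(Kᵢ + α·Naᵢ)].
10^(Vm/59.0) = 10^(39.7/59.0) = 4.7085
So 4.7085·(Kᵢ + α·Naᵢ) = Kₒ + α·Naₒ → α = (4.7085·96.6 − 5.21) / (111.0 − 4.7085·15.9)
α = (454.8 − 5.21) / (111.0 − 74.86) = 449.6/36.14 = 12.44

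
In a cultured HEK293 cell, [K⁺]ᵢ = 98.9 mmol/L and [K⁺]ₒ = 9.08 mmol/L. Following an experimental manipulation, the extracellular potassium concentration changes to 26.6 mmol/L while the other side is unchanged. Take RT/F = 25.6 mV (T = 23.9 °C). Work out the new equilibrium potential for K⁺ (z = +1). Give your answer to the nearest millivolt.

-34 mV

After the shift: [K⁺]_out = 26.6, [K⁺]_in = 98.9 mmol/L.
E_new = (25.6/1)·ln(26.6/98.9) = 25.60 · (-1.3132) = -33.62 mV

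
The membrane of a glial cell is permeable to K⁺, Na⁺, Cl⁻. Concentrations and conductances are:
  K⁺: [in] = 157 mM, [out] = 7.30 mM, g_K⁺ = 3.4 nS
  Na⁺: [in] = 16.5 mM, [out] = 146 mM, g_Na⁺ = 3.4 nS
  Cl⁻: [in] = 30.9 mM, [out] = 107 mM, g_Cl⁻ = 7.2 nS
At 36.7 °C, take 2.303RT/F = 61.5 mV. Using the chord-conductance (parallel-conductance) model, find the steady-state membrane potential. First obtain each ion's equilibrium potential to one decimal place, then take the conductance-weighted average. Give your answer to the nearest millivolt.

E_K⁺ = (61.5/1)·log₁₀(7.30/157) = -82.0 mV
E_Na⁺ = (61.5/1)·log₁₀(146/16.5) = 58.2 mV
E_Cl⁻ = (61.5/-1)·log₁₀(107/30.9) = -33.2 mV
Vm = (Σ gᵢEᵢ)/(Σ gᵢ) = (3.4·-82.0 + 3.4·58.2 + 7.2·-33.2) / (3.4 + 3.4 + 7.2)
= -319.96 / 14 = -22.85 mV

-23 mV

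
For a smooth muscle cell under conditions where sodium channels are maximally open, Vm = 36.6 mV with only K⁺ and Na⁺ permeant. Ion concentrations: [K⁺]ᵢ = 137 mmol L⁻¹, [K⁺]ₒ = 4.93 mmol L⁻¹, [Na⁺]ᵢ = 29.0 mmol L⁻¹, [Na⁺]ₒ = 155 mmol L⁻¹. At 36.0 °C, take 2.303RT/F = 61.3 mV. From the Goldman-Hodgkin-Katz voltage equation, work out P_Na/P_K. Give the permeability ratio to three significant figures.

Let α = P_Na/P_K. GHK: Vm = 61.3·log₁₀[(Kₒ + α·Naₒ)/(Kᵢ + α·Naᵢ)].
10^(Vm/61.3) = 10^(36.6/61.3) = 3.9542
So 3.9542·(Kᵢ + α·Naᵢ) = Kₒ + α·Naₒ → α = (3.9542·137.0 − 4.93) / (155.0 − 3.9542·29.0)
α = (541.7 − 4.93) / (155.0 − 114.7) = 536.8/40.33 = 13.31

13.3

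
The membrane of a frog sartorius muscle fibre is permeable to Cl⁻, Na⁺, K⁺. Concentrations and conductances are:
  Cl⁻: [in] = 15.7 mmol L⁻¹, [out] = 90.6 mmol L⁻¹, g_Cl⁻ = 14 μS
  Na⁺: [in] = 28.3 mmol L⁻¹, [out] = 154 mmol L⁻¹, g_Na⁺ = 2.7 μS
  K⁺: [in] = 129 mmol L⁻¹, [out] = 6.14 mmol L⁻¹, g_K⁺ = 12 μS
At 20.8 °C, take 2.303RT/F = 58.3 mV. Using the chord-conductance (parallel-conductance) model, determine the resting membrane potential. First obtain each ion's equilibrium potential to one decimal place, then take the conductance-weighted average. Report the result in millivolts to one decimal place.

-49.9 mV

E_Cl⁻ = (58.3/-1)·log₁₀(90.6/15.7) = -44.4 mV
E_Na⁺ = (58.3/1)·log₁₀(154/28.3) = 42.9 mV
E_K⁺ = (58.3/1)·log₁₀(6.14/129) = -77.1 mV
Vm = (Σ gᵢEᵢ)/(Σ gᵢ) = (14·-44.4 + 2.7·42.9 + 12·-77.1) / (14 + 2.7 + 12)
= -1430.97 / 28.7 = -49.86 mV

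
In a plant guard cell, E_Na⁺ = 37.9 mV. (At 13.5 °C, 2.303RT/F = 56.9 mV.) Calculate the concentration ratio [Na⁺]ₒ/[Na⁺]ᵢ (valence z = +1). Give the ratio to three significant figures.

4.64

log₁₀([out]/[in]) = E·z/(56.9) = 37.9 × 1 / 56.9 = 0.6661
[out]/[in] = 10^(0.6661) = 4.635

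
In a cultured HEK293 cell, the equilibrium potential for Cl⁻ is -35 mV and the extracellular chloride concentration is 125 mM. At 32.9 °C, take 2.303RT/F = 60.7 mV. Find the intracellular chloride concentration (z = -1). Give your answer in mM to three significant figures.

Nernst: E = (60.7/-1) · log₁₀([out]/[in]), so log₁₀([out]/[in]) = -35.0 × -1 / 60.7 = 0.5766.
[out]/[in] = 10^(0.5766) = 3.772.
[in] = 125 / 3.772 = 33.14 mM.

33.1 mM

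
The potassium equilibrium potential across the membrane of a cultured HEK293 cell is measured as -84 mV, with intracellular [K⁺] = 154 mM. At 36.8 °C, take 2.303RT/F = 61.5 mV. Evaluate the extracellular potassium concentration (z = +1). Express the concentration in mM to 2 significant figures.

6.6 mM

Nernst: E = (61.5/1) · log₁₀([out]/[in]), so log₁₀([out]/[in]) = -84.0 × 1 / 61.5 = -1.3659.
[out]/[in] = 10^(-1.3659) = 0.04307.
[out] = 0.04307 × 154 = 6.632 mM.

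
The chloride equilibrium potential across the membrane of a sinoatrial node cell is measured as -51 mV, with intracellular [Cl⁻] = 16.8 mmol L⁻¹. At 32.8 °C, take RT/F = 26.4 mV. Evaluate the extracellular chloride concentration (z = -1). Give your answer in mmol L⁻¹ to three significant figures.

116 mmol L⁻¹

Nernst: E = (26.4/-1) · ln([out]/[in]), so ln([out]/[in]) = -51.0 × -1 / 26.4 = 1.9318.
[out]/[in] = e^(1.9318) = 6.902.
[out] = 6.902 × 16.8 = 116 mmol L⁻¹.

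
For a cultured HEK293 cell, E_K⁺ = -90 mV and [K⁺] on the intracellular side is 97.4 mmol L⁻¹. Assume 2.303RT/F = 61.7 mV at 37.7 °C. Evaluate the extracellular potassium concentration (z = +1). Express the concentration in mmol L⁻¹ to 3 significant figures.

3.39 mmol L⁻¹

Nernst: E = (61.7/1) · log₁₀([out]/[in]), so log₁₀([out]/[in]) = -90.0 × 1 / 61.7 = -1.4587.
[out]/[in] = 10^(-1.4587) = 0.03478.
[out] = 0.03478 × 97.4 = 3.388 mmol L⁻¹.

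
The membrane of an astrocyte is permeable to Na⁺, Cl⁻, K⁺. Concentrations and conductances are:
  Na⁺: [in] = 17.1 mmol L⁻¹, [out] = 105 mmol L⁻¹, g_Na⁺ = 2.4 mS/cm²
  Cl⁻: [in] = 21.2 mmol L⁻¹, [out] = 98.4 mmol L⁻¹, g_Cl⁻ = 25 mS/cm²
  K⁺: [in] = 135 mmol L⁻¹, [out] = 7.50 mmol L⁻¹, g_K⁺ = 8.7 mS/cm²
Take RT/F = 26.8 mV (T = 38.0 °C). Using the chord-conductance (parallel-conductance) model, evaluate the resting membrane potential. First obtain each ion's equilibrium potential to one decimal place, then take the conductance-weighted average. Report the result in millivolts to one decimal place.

-43.9 mV

E_Na⁺ = (26.8/1)·ln(105/17.1) = 48.6 mV
E_Cl⁻ = (26.8/-1)·ln(98.4/21.2) = -41.1 mV
E_K⁺ = (26.8/1)·ln(7.50/135) = -77.5 mV
Vm = (Σ gᵢEᵢ)/(Σ gᵢ) = (2.4·48.6 + 25·-41.1 + 8.7·-77.5) / (2.4 + 25 + 8.7)
= -1585.11 / 36.1 = -43.91 mV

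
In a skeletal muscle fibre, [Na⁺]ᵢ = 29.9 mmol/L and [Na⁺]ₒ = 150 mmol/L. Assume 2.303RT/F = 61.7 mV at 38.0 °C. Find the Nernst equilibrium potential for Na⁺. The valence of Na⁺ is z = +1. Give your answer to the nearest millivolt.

E = (61.7/z) · log₁₀([Na⁺]_out/[Na⁺]_in) with z = +1.
= (61.7/1) · log₁₀(150/29.9) = 61.70 · log₁₀(5.017)
= 61.70 · (0.7004) = 43.22 mV

43 mV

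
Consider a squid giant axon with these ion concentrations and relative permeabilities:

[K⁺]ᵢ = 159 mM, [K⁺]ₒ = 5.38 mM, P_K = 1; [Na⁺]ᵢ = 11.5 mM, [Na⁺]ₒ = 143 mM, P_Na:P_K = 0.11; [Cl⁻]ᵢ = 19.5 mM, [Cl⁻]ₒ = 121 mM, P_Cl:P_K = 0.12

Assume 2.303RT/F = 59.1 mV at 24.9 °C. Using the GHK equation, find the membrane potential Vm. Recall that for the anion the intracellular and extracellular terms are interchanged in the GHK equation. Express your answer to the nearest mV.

Vm = 59.1 · log₁₀[(Σ P·[cation]ₒ + Σ P·[anion]ᵢ) / (Σ P·[cation]ᵢ + Σ P·[anion]ₒ)]
Numerator = 1×5.38 + 0.11×143 + 0.12×19.5 = 23.45
Denominator = 1×159 + 0.11×11.5 + 0.12×121 = 174.8
Vm = 59.1 · log₁₀(0.13416) = 59.1 × (-0.8724) = -51.56 mV

-52 mV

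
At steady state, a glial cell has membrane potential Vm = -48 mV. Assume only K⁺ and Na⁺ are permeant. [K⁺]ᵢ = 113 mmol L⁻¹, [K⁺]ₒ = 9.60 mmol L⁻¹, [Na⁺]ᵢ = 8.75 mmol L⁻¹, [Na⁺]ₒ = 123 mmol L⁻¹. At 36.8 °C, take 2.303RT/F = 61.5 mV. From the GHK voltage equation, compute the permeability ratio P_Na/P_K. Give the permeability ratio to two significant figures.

0.075

Let α = P_Na/P_K. GHK: Vm = 61.5·log₁₀[(Kₒ + α·Naₒ)/(Kᵢ + α·Naᵢ)].
10^(Vm/61.5) = 10^(-48.0/61.5) = 0.16577
So 0.16577·(Kᵢ + α·Naᵢ) = Kₒ + α·Naₒ → α = (0.16577·113.0 − 9.6) / (123.0 − 0.16577·8.75)
α = (18.73 − 9.6) / (123.0 − 1.451) = 9.132/121.5 = 0.07513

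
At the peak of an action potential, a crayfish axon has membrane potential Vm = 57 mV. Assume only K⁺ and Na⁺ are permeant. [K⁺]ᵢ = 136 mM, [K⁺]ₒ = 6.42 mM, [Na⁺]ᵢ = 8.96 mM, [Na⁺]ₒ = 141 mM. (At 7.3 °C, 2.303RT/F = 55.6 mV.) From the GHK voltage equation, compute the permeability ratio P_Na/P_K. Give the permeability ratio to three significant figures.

31.2

Let α = P_Na/P_K. GHK: Vm = 55.6·log₁₀[(Kₒ + α·Naₒ)/(Kᵢ + α·Naᵢ)].
10^(Vm/55.6) = 10^(57.0/55.6) = 10.597
So 10.597·(Kᵢ + α·Naᵢ) = Kₒ + α·Naₒ → α = (10.597·136.0 − 6.42) / (141.0 − 10.597·8.96)
α = (1441 − 6.42) / (141.0 − 94.95) = 1435/46.05 = 31.16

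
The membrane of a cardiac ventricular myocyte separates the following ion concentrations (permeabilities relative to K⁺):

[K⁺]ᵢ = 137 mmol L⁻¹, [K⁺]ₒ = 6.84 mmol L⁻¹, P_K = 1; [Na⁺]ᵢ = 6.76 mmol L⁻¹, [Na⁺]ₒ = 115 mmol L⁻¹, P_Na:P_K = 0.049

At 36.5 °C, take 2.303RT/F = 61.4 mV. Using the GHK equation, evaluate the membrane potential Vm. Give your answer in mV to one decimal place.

-64.0 mV

Vm = 61.4 · log₁₀[(Σ P·[cation]ₒ + Σ P·[anion]ᵢ) / (Σ P·[cation]ᵢ + Σ P·[anion]ₒ)]
Numerator = 1×6.84 + 0.049×115 = 12.47
Denominator = 1×137 + 0.049×6.76 = 137.3
Vm = 61.4 · log₁₀(0.090839) = 61.4 × (-1.0417) = -63.96 mV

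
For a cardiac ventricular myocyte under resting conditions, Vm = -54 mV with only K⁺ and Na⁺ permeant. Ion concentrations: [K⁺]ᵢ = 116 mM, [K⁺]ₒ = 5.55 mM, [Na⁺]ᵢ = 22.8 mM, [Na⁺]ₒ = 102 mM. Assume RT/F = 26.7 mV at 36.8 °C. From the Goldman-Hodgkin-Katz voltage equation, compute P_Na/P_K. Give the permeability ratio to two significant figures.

0.099

Let α = P_Na/P_K. GHK: Vm = 26.7·ln[(Kₒ + α·Naₒ)/(Kᵢ + α·Naᵢ)].
e^(Vm/26.7) = e^(-54.0/26.7) = 0.13233
So 0.13233·(Kᵢ + α·Naᵢ) = Kₒ + α·Naₒ → α = (0.13233·116.0 − 5.55) / (102.0 − 0.13233·22.8)
α = (15.35 − 5.55) / (102.0 − 3.017) = 9.8/98.98 = 0.09901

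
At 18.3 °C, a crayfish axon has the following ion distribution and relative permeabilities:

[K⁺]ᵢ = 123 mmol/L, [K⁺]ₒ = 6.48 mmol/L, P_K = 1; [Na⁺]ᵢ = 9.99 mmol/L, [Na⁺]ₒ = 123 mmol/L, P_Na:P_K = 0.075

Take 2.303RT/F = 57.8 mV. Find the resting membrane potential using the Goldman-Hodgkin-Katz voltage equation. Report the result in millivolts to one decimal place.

Vm = 57.8 · log₁₀[(Σ P·[cation]ₒ + Σ P·[anion]ᵢ) / (Σ P·[cation]ᵢ + Σ P·[anion]ₒ)]
Numerator = 1×6.48 + 0.075×123 = 15.71
Denominator = 1×123 + 0.075×9.99 = 123.7
Vm = 57.8 · log₁₀(0.12691) = 57.8 × (-0.8965) = -51.82 mV

-51.8 mV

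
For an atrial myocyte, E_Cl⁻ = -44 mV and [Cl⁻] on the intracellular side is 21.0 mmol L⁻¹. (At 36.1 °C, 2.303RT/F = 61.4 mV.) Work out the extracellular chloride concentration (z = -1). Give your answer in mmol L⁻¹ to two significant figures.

110 mmol L⁻¹

Nernst: E = (61.4/-1) · log₁₀([out]/[in]), so log₁₀([out]/[in]) = -44.0 × -1 / 61.4 = 0.7166.
[out]/[in] = 10^(0.7166) = 5.207.
[out] = 5.207 × 21.0 = 109.4 mmol L⁻¹.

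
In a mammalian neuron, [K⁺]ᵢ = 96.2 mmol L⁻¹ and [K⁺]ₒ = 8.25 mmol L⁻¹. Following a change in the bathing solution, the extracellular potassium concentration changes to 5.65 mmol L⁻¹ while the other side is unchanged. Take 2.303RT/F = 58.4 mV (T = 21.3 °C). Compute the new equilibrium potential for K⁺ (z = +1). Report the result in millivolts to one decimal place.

After the shift: [K⁺]_out = 5.65, [K⁺]_in = 96.2 mmol L⁻¹.
E_new = (58.4/1)·log₁₀(5.65/96.2) = 58.40 · (-1.2311) = -71.90 mV

-71.9 mV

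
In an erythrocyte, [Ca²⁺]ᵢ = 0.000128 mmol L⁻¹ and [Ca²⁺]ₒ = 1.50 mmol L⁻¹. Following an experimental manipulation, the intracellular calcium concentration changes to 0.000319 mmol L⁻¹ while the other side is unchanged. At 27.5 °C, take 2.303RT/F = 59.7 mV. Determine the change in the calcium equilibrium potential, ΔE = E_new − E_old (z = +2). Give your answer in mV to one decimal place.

-11.8 mV

E_old = (59.7/2)·log₁₀(1.50/0.000128) = 121.46 mV
E_new = (59.7/2)·log₁₀(1.50/0.000319) = 109.62 mV
ΔE = 109.62 − (121.46) = -11.84 mV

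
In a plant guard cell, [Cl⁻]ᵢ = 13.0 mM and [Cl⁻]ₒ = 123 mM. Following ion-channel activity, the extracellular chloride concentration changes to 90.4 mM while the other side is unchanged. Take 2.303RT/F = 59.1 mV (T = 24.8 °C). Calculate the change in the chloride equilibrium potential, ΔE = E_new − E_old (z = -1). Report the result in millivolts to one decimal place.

7.9 mV

E_old = (59.1/-1)·log₁₀(123/13.0) = -57.68 mV
E_new = (59.1/-1)·log₁₀(90.4/13.0) = -49.78 mV
ΔE = -49.78 − (-57.68) = 7.90 mV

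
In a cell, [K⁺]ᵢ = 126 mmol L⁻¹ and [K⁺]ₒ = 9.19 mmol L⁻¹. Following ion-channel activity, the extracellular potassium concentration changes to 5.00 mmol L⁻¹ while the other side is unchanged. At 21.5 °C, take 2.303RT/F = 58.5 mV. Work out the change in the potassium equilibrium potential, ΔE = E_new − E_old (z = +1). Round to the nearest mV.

E_old = (58.5/1)·log₁₀(9.19/126) = -66.52 mV
E_new = (58.5/1)·log₁₀(5.00/126) = -81.98 mV
ΔE = -81.98 − (-66.52) = -15.46 mV

-15 mV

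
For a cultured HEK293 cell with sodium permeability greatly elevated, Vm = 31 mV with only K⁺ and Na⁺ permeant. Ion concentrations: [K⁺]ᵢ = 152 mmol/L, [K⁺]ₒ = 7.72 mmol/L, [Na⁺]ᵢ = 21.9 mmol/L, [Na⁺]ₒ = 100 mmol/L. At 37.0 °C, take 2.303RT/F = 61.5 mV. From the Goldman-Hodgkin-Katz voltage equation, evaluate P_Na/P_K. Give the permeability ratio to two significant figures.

16

Let α = P_Na/P_K. GHK: Vm = 61.5·log₁₀[(Kₒ + α·Naₒ)/(Kᵢ + α·Naᵢ)].
10^(Vm/61.5) = 10^(31.0/61.5) = 3.192
So 3.192·(Kᵢ + α·Naᵢ) = Kₒ + α·Naₒ → α = (3.192·152.0 − 7.72) / (100.0 − 3.192·21.9)
α = (485.2 − 7.72) / (100.0 − 69.91) = 477.5/30.09 = 15.87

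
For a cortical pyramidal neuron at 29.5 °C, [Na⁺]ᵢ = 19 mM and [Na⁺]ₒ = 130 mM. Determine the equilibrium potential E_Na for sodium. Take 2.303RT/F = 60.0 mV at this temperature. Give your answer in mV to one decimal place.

E = (60.0/z) · log₁₀([Na⁺]_out/[Na⁺]_in) with z = +1.
= (60.0/1) · log₁₀(130/19) = 60.00 · log₁₀(6.842)
= 60.00 · (0.8352) = 50.11 mV

50.1 mV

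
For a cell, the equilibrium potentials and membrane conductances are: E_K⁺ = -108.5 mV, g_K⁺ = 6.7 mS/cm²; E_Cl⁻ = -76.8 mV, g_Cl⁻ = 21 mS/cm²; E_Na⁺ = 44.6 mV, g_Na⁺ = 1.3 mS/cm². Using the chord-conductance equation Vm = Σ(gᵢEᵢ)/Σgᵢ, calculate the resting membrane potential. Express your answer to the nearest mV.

Σ gᵢEᵢ = 6.7·(-108.5) + 21·(-76.8) + 1.3·(44.6) = -2281.77
Σ gᵢ = 6.7 + 21 + 1.3 = 29
Vm = -2281.77 / 29 = -78.68 mV

-79 mV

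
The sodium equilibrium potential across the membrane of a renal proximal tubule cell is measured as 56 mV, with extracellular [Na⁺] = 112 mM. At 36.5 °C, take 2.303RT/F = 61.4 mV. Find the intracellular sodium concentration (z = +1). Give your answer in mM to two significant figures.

14 mM

Nernst: E = (61.4/1) · log₁₀([out]/[in]), so log₁₀([out]/[in]) = 56.0 × 1 / 61.4 = 0.9121.
[out]/[in] = 10^(0.9121) = 8.167.
[in] = 112 / 8.167 = 13.71 mM.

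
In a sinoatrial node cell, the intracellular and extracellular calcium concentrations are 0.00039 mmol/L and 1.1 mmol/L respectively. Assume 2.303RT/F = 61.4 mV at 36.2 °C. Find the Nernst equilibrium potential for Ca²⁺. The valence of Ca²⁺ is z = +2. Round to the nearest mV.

106 mV

E = (61.4/z) · log₁₀([Ca²⁺]_out/[Ca²⁺]_in) with z = +2.
= (61.4/2) · log₁₀(1.1/0.00039) = 30.70 · log₁₀(2821)
= 30.70 · (3.4503) = 105.93 mV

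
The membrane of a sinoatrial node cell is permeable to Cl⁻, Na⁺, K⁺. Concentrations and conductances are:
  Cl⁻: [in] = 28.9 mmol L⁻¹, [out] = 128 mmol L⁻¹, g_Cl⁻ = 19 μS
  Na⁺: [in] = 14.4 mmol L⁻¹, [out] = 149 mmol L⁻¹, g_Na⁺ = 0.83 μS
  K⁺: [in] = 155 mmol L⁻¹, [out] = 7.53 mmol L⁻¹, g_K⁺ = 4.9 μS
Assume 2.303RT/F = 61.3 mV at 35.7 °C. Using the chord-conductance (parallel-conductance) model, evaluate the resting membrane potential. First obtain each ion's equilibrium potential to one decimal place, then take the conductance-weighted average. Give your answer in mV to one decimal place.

E_Cl⁻ = (61.3/-1)·log₁₀(128/28.9) = -39.6 mV
E_Na⁺ = (61.3/1)·log₁₀(149/14.4) = 62.2 mV
E_K⁺ = (61.3/1)·log₁₀(7.53/155) = -80.5 mV
Vm = (Σ gᵢEᵢ)/(Σ gᵢ) = (19·-39.6 + 0.83·62.2 + 4.9·-80.5) / (19 + 0.83 + 4.9)
= -1095.22 / 24.73 = -44.29 mV

-44.3 mV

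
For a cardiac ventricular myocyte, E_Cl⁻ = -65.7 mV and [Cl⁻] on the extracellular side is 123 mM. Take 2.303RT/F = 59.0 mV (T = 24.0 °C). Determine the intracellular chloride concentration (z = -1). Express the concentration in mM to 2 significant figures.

9.5 mM

Nernst: E = (59.0/-1) · log₁₀([out]/[in]), so log₁₀([out]/[in]) = -65.7 × -1 / 59.0 = 1.1136.
[out]/[in] = 10^(1.1136) = 12.99.
[in] = 123 / 12.99 = 9.47 mM.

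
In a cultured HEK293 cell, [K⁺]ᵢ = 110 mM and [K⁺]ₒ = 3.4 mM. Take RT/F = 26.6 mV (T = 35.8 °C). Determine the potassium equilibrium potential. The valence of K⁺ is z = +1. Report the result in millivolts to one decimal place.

E = (26.6/z) · ln([K⁺]_out/[K⁺]_in) with z = +1.
= (26.6/1) · ln(3.4/110) = 26.60 · ln(0.03091)
= 26.60 · (-3.4767) = -92.48 mV

-92.5 mV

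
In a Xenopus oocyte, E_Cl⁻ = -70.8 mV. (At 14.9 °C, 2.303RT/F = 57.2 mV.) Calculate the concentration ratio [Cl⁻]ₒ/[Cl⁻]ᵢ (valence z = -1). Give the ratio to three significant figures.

log₁₀([out]/[in]) = E·z/(57.2) = -70.8 × -1 / 57.2 = 1.2378
[out]/[in] = 10^(1.2378) = 17.29

17.3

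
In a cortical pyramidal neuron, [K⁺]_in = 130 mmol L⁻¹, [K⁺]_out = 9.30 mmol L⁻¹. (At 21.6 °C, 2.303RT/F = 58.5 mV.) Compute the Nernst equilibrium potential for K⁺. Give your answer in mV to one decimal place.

E = (58.5/z) · log₁₀([K⁺]_out/[K⁺]_in) with z = +1.
= (58.5/1) · log₁₀(9.30/130) = 58.50 · log₁₀(0.07154)
= 58.50 · (-1.1455) = -67.01 mV

-67.0 mV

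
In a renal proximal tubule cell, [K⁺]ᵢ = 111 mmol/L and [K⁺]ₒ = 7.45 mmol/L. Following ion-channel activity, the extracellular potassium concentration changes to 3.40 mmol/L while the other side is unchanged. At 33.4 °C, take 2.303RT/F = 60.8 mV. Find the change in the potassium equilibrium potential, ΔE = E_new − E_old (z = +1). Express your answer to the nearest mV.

E_old = (60.8/1)·log₁₀(7.45/111) = -71.33 mV
E_new = (60.8/1)·log₁₀(3.40/111) = -92.04 mV
ΔE = -92.04 − (-71.33) = -20.71 mV

-21 mV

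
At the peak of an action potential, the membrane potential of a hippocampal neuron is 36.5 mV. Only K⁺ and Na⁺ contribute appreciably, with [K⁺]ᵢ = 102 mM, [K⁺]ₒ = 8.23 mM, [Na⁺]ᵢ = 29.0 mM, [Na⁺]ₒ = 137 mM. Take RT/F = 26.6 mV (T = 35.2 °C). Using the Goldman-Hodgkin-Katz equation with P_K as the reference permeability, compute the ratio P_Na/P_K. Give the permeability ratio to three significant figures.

17.4

Let α = P_Na/P_K. GHK: Vm = 26.6·ln[(Kₒ + α·Naₒ)/(Kᵢ + α·Naᵢ)].
e^(Vm/26.6) = e^(36.5/26.6) = 3.9439
So 3.9439·(Kᵢ + α·Naᵢ) = Kₒ + α·Naₒ → α = (3.9439·102.0 − 8.23) / (137.0 − 3.9439·29.0)
α = (402.3 − 8.23) / (137.0 − 114.4) = 394.1/22.63 = 17.42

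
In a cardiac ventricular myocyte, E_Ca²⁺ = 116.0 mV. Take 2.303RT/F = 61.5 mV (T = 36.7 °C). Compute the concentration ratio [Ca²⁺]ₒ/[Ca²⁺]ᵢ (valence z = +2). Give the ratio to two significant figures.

log₁₀([out]/[in]) = E·z/(61.5) = 116.0 × 2 / 61.5 = 3.7724
[out]/[in] = 10^(3.7724) = 5920

5900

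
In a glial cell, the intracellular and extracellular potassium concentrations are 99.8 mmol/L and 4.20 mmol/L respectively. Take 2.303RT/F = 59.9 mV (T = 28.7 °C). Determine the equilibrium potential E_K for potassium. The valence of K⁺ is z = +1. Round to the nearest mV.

E = (59.9/z) · log₁₀([K⁺]_out/[K⁺]_in) with z = +1.
= (59.9/1) · log₁₀(4.20/99.8) = 59.90 · log₁₀(0.04208)
= 59.90 · (-1.3759) = -82.42 mV

-82 mV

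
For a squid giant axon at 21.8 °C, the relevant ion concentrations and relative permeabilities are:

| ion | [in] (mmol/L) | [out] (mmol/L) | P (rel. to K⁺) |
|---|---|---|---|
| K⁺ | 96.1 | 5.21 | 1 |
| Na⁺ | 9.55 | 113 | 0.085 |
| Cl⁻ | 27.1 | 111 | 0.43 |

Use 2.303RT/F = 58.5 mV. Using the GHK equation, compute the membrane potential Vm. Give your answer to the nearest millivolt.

Vm = 58.5 · log₁₀[(Σ P·[cation]ₒ + Σ P·[anion]ᵢ) / (Σ P·[cation]ᵢ + Σ P·[anion]ₒ)]
Numerator = 1×5.21 + 0.085×113 + 0.43×27.1 = 26.47
Denominator = 1×96.1 + 0.085×9.55 + 0.43×111 = 144.6
Vm = 58.5 · log₁₀(0.18299) = 58.5 × (-0.7376) = -43.15 mV

-43 mV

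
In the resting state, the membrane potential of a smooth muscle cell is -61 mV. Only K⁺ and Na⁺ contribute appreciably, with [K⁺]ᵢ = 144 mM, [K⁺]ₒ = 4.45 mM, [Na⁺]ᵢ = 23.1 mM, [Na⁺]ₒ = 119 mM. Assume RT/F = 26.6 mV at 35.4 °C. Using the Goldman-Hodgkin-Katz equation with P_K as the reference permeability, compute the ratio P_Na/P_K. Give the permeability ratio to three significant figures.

0.0864

Let α = P_Na/P_K. GHK: Vm = 26.6·ln[(Kₒ + α·Naₒ)/(Kᵢ + α·Naᵢ)].
e^(Vm/26.6) = e^(-61.0/26.6) = 0.10094
So 0.10094·(Kᵢ + α·Naᵢ) = Kₒ + α·Naₒ → α = (0.10094·144.0 − 4.45) / (119.0 − 0.10094·23.1)
α = (14.54 − 4.45) / (119.0 − 2.332) = 10.09/116.7 = 0.08644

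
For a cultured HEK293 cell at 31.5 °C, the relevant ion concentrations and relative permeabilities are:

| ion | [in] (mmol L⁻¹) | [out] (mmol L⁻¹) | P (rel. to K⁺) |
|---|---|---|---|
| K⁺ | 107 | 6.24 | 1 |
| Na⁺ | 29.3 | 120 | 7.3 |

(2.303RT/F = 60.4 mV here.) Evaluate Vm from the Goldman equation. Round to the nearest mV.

27 mV

Vm = 60.4 · log₁₀[(Σ P·[cation]ₒ + Σ P·[anion]ᵢ) / (Σ P·[cation]ᵢ + Σ P·[anion]ₒ)]
Numerator = 1×6.24 + 7.3×120 = 882.2
Denominator = 1×107 + 7.3×29.3 = 320.9
Vm = 60.4 · log₁₀(2.7494) = 60.4 × (0.4392) = 26.53 mV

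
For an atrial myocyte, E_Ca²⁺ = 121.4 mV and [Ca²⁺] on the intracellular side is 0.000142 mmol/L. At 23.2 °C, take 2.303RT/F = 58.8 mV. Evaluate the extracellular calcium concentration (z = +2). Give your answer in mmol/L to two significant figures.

1.9 mmol/L

Nernst: E = (58.8/2) · log₁₀([out]/[in]), so log₁₀([out]/[in]) = 121.4 × 2 / 58.8 = 4.1293.
[out]/[in] = 10^(4.1293) = 1.347e+04.
[out] = 1.347e+04 × 0.000142 = 1.912 mmol/L.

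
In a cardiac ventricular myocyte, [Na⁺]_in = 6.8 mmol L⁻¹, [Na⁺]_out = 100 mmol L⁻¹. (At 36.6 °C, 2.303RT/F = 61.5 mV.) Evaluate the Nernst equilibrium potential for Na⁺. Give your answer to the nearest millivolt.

E = (61.5/z) · log₁₀([Na⁺]_out/[Na⁺]_in) with z = +1.
= (61.5/1) · log₁₀(100/6.8) = 61.50 · log₁₀(14.71)
= 61.50 · (1.1675) = 71.80 mV

72 mV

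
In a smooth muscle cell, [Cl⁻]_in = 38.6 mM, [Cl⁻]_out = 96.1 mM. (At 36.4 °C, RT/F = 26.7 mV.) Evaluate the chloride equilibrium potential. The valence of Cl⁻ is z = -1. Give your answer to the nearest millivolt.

E = (26.7/z) · ln([Cl⁻]_out/[Cl⁻]_in) with z = -1.
For an anion, dividing by z = -1 reverses the sign.
= (26.7/-1) · ln(96.1/38.6) = -26.70 · ln(2.49)
= -26.70 · (0.9121) = -24.35 mV

-24 mV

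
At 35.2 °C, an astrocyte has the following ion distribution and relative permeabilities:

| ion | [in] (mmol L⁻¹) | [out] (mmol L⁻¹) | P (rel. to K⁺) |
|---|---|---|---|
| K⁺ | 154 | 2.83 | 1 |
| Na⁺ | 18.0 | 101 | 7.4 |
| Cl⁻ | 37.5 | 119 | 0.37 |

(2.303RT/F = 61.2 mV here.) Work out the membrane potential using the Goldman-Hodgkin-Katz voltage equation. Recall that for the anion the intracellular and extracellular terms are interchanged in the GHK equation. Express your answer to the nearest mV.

Vm = 61.2 · log₁₀[(Σ P·[cation]ₒ + Σ P·[anion]ᵢ) / (Σ P·[cation]ᵢ + Σ P·[anion]ₒ)]
Numerator = 1×2.83 + 7.4×101 + 0.37×37.5 = 764.1
Denominator = 1×154 + 7.4×18.0 + 0.37×119 = 331.2
Vm = 61.2 · log₁₀(2.3069) = 61.2 × (0.3630) = 22.22 mV

22 mV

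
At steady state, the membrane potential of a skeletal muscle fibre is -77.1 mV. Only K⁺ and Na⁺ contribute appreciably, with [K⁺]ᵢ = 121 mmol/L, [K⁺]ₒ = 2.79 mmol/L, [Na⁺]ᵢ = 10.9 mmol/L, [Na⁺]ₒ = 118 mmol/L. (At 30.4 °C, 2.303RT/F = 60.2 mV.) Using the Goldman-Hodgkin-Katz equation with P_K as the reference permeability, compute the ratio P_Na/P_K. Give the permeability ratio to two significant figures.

0.030

Let α = P_Na/P_K. GHK: Vm = 60.2·log₁₀[(Kₒ + α·Naₒ)/(Kᵢ + α·Naᵢ)].
10^(Vm/60.2) = 10^(-77.1/60.2) = 0.052392
So 0.052392·(Kᵢ + α·Naᵢ) = Kₒ + α·Naₒ → α = (0.052392·121.0 − 2.79) / (118.0 − 0.052392·10.9)
α = (6.339 − 2.79) / (118.0 − 0.5711) = 3.549/117.4 = 0.03023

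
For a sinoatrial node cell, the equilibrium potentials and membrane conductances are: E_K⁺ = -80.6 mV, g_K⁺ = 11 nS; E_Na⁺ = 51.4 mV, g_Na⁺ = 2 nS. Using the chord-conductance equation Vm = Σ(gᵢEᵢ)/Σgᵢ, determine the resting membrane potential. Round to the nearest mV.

-60 mV

Σ gᵢEᵢ = 11·(-80.6) + 2·(51.4) = -783.80
Σ gᵢ = 11 + 2 = 13
Vm = -783.80 / 13 = -60.29 mV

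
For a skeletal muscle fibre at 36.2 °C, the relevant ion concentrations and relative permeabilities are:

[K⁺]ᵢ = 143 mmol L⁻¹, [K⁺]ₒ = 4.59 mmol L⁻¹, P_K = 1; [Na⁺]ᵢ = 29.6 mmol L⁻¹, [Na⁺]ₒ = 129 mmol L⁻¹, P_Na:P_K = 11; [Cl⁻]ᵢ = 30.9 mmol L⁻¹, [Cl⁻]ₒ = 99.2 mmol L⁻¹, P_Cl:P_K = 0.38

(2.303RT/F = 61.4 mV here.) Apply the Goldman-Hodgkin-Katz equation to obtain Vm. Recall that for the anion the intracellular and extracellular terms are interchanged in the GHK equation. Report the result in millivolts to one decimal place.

27.8 mV

Vm = 61.4 · log₁₀[(Σ P·[cation]ₒ + Σ P·[anion]ᵢ) / (Σ P·[cation]ᵢ + Σ P·[anion]ₒ)]
Numerator = 1×4.59 + 11×129 + 0.38×30.9 = 1435
Denominator = 1×143 + 11×29.6 + 0.38×99.2 = 506.3
Vm = 61.4 · log₁₀(2.835) = 61.4 × (0.4525) = 27.79 mV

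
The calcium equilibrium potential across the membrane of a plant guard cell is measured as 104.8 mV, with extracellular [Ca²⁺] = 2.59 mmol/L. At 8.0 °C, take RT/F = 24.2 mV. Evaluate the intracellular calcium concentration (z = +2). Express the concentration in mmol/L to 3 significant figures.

Nernst: E = (24.2/2) · ln([out]/[in]), so ln([out]/[in]) = 104.8 × 2 / 24.2 = 8.6612.
[out]/[in] = e^(8.6612) = 5774.
[in] = 2.59 / 5774 = 0.0004485 mmol/L.

0.000449 mmol/L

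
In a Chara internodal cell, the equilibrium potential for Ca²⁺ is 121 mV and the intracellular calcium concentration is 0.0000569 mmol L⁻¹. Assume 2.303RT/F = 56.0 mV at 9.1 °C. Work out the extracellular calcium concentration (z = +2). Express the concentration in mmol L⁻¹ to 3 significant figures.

1.19 mmol L⁻¹

Nernst: E = (56.0/2) · log₁₀([out]/[in]), so log₁₀([out]/[in]) = 121.0 × 2 / 56.0 = 4.3214.
[out]/[in] = 10^(4.3214) = 2.096e+04.
[out] = 2.096e+04 × 0.0000569 = 1.193 mmol L⁻¹.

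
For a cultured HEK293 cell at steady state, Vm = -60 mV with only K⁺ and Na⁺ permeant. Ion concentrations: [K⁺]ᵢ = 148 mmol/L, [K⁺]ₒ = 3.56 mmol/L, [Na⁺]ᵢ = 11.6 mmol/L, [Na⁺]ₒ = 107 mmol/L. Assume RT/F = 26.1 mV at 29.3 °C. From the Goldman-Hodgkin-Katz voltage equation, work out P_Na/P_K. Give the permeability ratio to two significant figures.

0.11

Let α = P_Na/P_K. GHK: Vm = 26.1·ln[(Kₒ + α·Naₒ)/(Kᵢ + α·Naᵢ)].
e^(Vm/26.1) = e^(-60.0/26.1) = 0.10037
So 0.10037·(Kᵢ + α·Naᵢ) = Kₒ + α·Naₒ → α = (0.10037·148.0 − 3.56) / (107.0 − 0.10037·11.6)
α = (14.86 − 3.56) / (107.0 − 1.164) = 11.3/105.8 = 0.1067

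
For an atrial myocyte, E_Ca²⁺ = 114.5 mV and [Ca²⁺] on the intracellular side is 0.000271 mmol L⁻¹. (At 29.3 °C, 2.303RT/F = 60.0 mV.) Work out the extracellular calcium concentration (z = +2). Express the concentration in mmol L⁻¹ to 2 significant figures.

Nernst: E = (60.0/2) · log₁₀([out]/[in]), so log₁₀([out]/[in]) = 114.5 × 2 / 60.0 = 3.8167.
[out]/[in] = 10^(3.8167) = 6556.
[out] = 6556 × 0.000271 = 1.777 mmol L⁻¹.

1.8 mmol L⁻¹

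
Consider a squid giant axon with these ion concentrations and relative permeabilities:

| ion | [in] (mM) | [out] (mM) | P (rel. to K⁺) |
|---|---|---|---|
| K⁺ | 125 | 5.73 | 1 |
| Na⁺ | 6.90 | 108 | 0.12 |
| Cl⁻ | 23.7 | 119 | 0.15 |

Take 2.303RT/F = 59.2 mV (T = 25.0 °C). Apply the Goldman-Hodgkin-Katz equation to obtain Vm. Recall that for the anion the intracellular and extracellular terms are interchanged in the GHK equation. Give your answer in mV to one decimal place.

Vm = 59.2 · log₁₀[(Σ P·[cation]ₒ + Σ P·[anion]ᵢ) / (Σ P·[cation]ᵢ + Σ P·[anion]ₒ)]
Numerator = 1×5.73 + 0.12×108 + 0.15×23.7 = 22.24
Denominator = 1×125 + 0.12×6.90 + 0.15×119 = 143.7
Vm = 59.2 · log₁₀(0.15483) = 59.2 × (-0.8102) = -47.96 mV

-48.0 mV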